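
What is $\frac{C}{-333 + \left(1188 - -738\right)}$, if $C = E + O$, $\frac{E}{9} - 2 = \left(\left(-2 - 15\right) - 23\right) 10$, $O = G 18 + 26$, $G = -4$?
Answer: $- \frac{3628}{1593} \approx -2.2775$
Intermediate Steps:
$O = -46$ ($O = \left(-4\right) 18 + 26 = -72 + 26 = -46$)
$E = -3582$ ($E = 18 + 9 \left(\left(-2 - 15\right) - 23\right) 10 = 18 + 9 \left(-17 - 23\right) 10 = 18 + 9 \left(\left(-40\right) 10\right) = 18 + 9 \left(-400\right) = 18 - 3600 = -3582$)
$C = -3628$ ($C = -3582 - 46 = -3628$)
$\frac{C}{-333 + \left(1188 - -738\right)} = - \frac{3628}{-333 + \left(1188 - -738\right)} = - \frac{3628}{-333 + \left(1188 + 738\right)} = - \frac{3628}{-333 + 1926} = - \frac{3628}{1593}$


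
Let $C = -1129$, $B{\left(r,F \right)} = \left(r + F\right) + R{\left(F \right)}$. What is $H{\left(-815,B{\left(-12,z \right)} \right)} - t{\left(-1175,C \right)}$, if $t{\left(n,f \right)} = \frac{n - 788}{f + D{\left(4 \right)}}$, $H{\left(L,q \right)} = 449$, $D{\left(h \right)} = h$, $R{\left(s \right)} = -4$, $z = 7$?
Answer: $\frac{503162}{1125} \approx 447.25$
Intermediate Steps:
$B{\left(r,F \right)} = -4 + F + r$ ($B{\left(r,F \right)} = \left(r + F\right) - 4 = \left(F + r\right) - 4 = -4 + F + r$)
$t{\left(n,f \right)} = \frac{-788 + n}{4 + f}$ ($t{\left(n,f \right)} = \frac{n - 788}{f + 4} = \frac{-788 + n}{4 + f}$)
$H{\left(-815,B{\left(-12,z \right)} \right)} - t{\left(-1175,C \right)} = 449 - \frac{-788 - 1175}{4 - 1129} = 449 - \frac{1}{-1125} \left(-1963\right) = 449 - \left(- \frac{1}{1125}\right) \left(-1963\right) = 449 - \frac{1963}{1125} = \frac{503162}{1125}$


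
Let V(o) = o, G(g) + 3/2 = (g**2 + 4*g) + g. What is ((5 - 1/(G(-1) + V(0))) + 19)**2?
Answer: 70756/121 ≈ 584.76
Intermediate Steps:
G(g) = -3/2 + g**2 + 5*g (G(g) = -3/2 + ((g**2 + 4*g) + g) = -3/2 + (g**2 + 5*g) = -3/2 + g**2 + 5*g)
((5 - 1/(G(-1) + V(0))) + 19)**2 = ((5 - 1/((-3/2 + (-1)**2 + 5*(-1)) + 0)) + 19)**2 = ((5 - 1/((-3/2 + 1 - 5) + 0)) + 19)**2 = ((5 - 1/(-11/2 + 0)) + 19)**2 = ((5 - 1/(-11/2)) + 19)**2 = ((5 - 1*(-2/11)) + 19)**2 = ((5 + 2/11) + 19)**2 = (57/11 + 19)**2 = (266/11)**2 = 70756/121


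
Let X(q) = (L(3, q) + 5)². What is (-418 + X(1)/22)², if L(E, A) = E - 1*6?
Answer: 21123216/121 ≈ 1.7457e+5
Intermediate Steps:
L(E, A) = -6 + E (L(E, A) = E - 6 = -6 + E)
X(q) = 4 (X(q) = ((-6 + 3) + 5)² = (-3 + 5)² = 2² = 4)
(-418 + X(1)/22)² = (-418 + 4/22)² = (-418 + (1/22)*4)² = (-418 + 2/11)² = (-4596/11)² = 21123216/121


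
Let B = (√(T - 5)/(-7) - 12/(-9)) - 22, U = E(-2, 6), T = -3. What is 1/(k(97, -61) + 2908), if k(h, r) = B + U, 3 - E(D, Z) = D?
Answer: 1275519/3689226193 + 126*I*√2/3689226193 ≈ 0.00034574 + 4.83e-8*I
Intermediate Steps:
E(D, Z) = 3 - D
U = 5 (U = 3 - 1*(-2) = 3 + 2 = 5)
B = -62/3 - 2*I*√2/7 (B = (√(-3 - 5)/(-7) - 12/(-9)) - 22 = (√(-8)*(-⅐) - 12*(-⅑)) - 22 = ((2*I*√2)*(-⅐) + 4/3) - 22 = (-2*I*√2/7 + 4/3) - 22 = (4/3 - 2*I*√2/7) - 22 = -62/3 - 2*I*√2/7 ≈ -20.667 - 0.40406*I)
k(h, r) = -47/3 - 2*I*√2/7 (k(h, r) = (-62/3 - 2*I*√2/7) + 5 = -47/3 - 2*I*√2/7)
1/(k(97, -61) + 2908) = 1/((-47/3 - 2*I*√2/7) + 2908) = 1/(8677/3 - 2*I*√2/7)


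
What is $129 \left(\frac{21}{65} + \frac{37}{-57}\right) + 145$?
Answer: $\frac{127131}{1235} \approx 102.94$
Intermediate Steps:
$129 \left(\frac{21}{65} + \frac{37}{-57}\right) + 145 = 129 \left(21 \cdot \frac{1}{65} + 37 \left(- \frac{1}{57}\right)\right) + 145 = 129 \left(\frac{21}{65} - \frac{37}{57}\right) + 145 = 129 \left(- \frac{1208}{3705}\right) + 145 = - \frac{51944}{1235} + 145 = \frac{127131}{1235}$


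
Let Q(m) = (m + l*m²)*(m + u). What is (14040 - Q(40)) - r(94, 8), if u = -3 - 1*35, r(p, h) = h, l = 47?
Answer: -136448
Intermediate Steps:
u = -38 (u = -3 - 35 = -38)
Q(m) = (-38 + m)*(m + 47*m²) (Q(m) = (m + 47*m²)*(m - 38) = (m + 47*m²)*(-38 + m) = (-38 + m)*(m + 47*m²))
(14040 - Q(40)) - r(94, 8) = (14040 - 40*(-38 - 1785*40 + 47*40²)) - 1*8 = (14040 - 40*(-38 - 71400 + 47*1600)) - 8 = (14040 - 40*(-38 - 71400 + 75200)) - 8 = (14040 - 40*3762) - 8 = (14040 - 1*150480) - 8 = (14040 - 150480) - 8 = -136440 - 8 = -136448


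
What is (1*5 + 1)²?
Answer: 36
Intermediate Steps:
(1*5 + 1)² = (5 + 1)² = 6² = 36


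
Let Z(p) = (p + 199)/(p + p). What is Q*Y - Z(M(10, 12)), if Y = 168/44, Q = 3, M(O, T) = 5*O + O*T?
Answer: 38781/3740 ≈ 10.369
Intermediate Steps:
Z(p) = (199 + p)/(2*p) (Z(p) = (199 + p)/((2*p)) = (199 + p)*(1/(2*p)) = (199 + p)/(2*p))
Y = 42/11 (Y = 168*(1/44) = 42/11 ≈ 3.8182)
Q*Y - Z(M(10, 12)) = 3*(42/11) - (199 + 10*(5 + 12))/(2*(10*(5 + 12))) = 126/11 - (199 + 10*17)/(2*(10*17)) = 126/11 - (199 + 170)/(2*170) = 126/11 - 369/(2*170) = 126/11 - 1*369/340 = 126/11 - 369/340 = 38781/3740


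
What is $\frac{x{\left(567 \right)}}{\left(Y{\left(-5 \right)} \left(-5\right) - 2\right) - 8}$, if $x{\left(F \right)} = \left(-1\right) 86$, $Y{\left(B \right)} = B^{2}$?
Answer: $\frac{86}{135} \approx 0.63704$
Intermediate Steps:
$x{\left(F \right)} = -86$
$\frac{x{\left(567 \right)}}{\left(Y{\left(-5 \right)} \left(-5\right) - 2\right) - 8} = \frac{1}{\left(\left(-5\right)^{2} \left(-5\right) - 2\right) - 8} \left(-86\right) = \frac{1}{\left(25 \left(-5\right) - 2\right) - 8} \left(-86\right) = \frac{1}{\left(-125 - 2\right) - 8} \left(-86\right) = \frac{1}{-127 - 8} \left(-86\right) = \frac{1}{-135} \left(-86\right) = \left(- \frac{1}{135}\right) \left(-86\right) = \frac{86}{135}$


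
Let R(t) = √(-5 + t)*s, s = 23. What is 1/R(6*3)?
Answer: √13/299 ≈ 0.012059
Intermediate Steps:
R(t) = 23*√(-5 + t) (R(t) = √(-5 + t)*23 = 23*√(-5 + t))
1/R(6*3) = 1/(23*√(-5 + 6*3)) = 1/(23*√(-5 + 18)) = 1/(23*√13) = √13/299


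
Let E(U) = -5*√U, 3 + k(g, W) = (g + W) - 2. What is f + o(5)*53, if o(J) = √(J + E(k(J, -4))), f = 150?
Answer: 150 + 53*√(5 - 10*I) ≈ 300.75 - 93.168*I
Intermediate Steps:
k(g, W) = -5 + W + g (k(g, W) = -3 + ((g + W) - 2) = -3 + ((W + g) - 2) = -3 + (-2 + W + g) = -5 + W + g)
o(J) = √(J - 5*√(-9 + J)) (o(J) = √(J - 5*√(-5 - 4 + J)) = √(J - 5*√(-9 + J)))
f + o(5)*53 = 150 + √(5 - 5*√(-9 + 5))*53 = 150 + √(5 - 10*I)*53 = 150 + 53*√(5 - 10*I)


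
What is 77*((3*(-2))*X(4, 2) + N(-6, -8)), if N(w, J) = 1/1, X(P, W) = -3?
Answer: 1463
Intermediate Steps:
N(w, J) = 1
77*((3*(-2))*X(4, 2) + N(-6, -8)) = 77*((3*(-2))*(-3) + 1) = 77*(-6*(-3) + 1) = 77*(18 + 1) = 77*19 = 1463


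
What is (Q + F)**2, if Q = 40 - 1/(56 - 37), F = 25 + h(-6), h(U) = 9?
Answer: 1974025/361 ≈ 5468.2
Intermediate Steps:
F = 34 (F = 25 + 9 = 34)
Q = 759/19 (Q = 40 - 1/19 = 759/19 ≈ 39.947)
(Q + F)**2 = (759/19 + 34)**2 = (1405/19)**2 = 1974025/361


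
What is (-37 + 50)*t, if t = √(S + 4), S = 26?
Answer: 13*√30 ≈ 71.204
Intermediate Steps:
t = √30 (t = √(26 + 4) = √30 ≈ 5.4772)
(-37 + 50)*t = (-37 + 50)*√30 = 13*√30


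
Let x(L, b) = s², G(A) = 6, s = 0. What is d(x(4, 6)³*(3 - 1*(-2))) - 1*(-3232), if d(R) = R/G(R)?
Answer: 3232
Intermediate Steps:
x(L, b) = 0 (x(L, b) = 0² = 0)
d(R) = R/6
d(x(4, 6)³*(3 - 1*(-2))) - 1*(-3232) = (0³*(3 - 1*(-2)))/6 - 1*(-3232) = (0*(3 + 2))/6 + 3232 = (0*5)/6 + 3232 = (⅙)*0 + 3232 = 0 + 3232 = 3232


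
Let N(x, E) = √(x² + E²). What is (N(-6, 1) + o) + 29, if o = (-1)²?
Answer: 30 + √37 ≈ 36.083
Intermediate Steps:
N(x, E) = √(E² + x²)
o = 1
(N(-6, 1) + o) + 29 = (√(1² + (-6)²) + 1) + 29 = (√(1 + 36) + 1) + 29 = (√37 + 1) + 29 = (1 + √37) + 29 = 30 + √37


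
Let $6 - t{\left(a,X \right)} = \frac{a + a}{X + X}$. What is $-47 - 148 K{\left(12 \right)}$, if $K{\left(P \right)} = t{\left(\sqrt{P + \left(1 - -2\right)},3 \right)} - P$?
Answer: $841 + \frac{148 \sqrt{15}}{3} \approx 1032.1$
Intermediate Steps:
$t{\left(a,X \right)} = 6 - \frac{a}{X}$ ($t{\left(a,X \right)} = 6 - \frac{a + a}{X + X} = 6 - \frac{2 a}{2 X} = 6 - 2 a \frac{1}{2 X} = 6 - \frac{a}{X}$)
$K{\left(P \right)} = 6 - P - \frac{\sqrt{3 + P}}{3}$ ($K{\left(P \right)} = \left(6 - \frac{\sqrt{P + \left(1 - -2\right)}}{3}\right) - P = \left(6 - \sqrt{P + \left(1 + 2\right)} \frac{1}{3}\right) - P = \left(6 - \sqrt{P + 3} \cdot \frac{1}{3}\right) - P = \left(6 - \sqrt{3 + P} \frac{1}{3}\right) - P = \left(6 - \frac{\sqrt{3 + P}}{3}\right) - P = 6 - P - \frac{\sqrt{3 + P}}{3}$)
$-47 - 148 K{\left(12 \right)} = -47 - 148 \left(6 - 12 - \frac{\sqrt{3 + 12}}{3}\right) = -47 - 148 \left(6 - 12 - \frac{\sqrt{15}}{3}\right) = -47 - 148 \left(-6 - \frac{\sqrt{15}}{3}\right) = -47 + \left(888 + \frac{148 \sqrt{15}}{3}\right) = 841 + \frac{148 \sqrt{15}}{3}$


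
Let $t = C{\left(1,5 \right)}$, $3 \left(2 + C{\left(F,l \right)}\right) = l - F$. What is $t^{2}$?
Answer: $\frac{4}{9} \approx 0.44444$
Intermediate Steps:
$C{\left(F,l \right)} = -2 - \frac{F}{3} + \frac{l}{3}$ ($C{\left(F,l \right)} = -2 + \frac{l - F}{3} = -2 - \left(- \frac{l}{3} + \frac{F}{3}\right) = -2 - \frac{F}{3} + \frac{l}{3}$)
$t = - \frac{2}{3}$ ($t = -2 - \frac{1}{3} + \frac{1}{3} \cdot 5 = -2 - \frac{1}{3} + \frac{5}{3} = - \frac{2}{3} \approx -0.66667$)
$t^{2} = \left(- \frac{2}{3}\right)^{2} = \frac{4}{9}$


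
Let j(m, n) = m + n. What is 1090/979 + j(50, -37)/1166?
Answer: 116697/103774 ≈ 1.1245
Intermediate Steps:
1090/979 + j(50, -37)/1166 = 1090/979 + (50 - 37)/1166 = 1090*(1/979) + 13*(1/1166) = 1090/979 + 13/1166 = 116697/103774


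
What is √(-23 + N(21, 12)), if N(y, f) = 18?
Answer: I*√5 ≈ 2.2361*I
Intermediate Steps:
√(-23 + N(21, 12)) = √(-23 + 18) = √(-5) = I*√5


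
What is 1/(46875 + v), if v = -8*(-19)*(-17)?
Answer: 1/44291 ≈ 2.2578e-5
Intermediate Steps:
v = -2584 (v = 152*(-17) = -2584)
1/(46875 + v) = 1/(46875 - 2584) = 1/44291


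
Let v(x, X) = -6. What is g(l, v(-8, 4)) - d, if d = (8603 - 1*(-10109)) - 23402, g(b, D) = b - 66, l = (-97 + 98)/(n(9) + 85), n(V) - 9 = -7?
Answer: 402289/87 ≈ 4624.0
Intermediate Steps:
n(V) = 2 (n(V) = 9 - 7 = 2)
l = 1/87 (l = (-97 + 98)/(2 + 85) = 1/87 ≈ 0.011494)
g(b, D) = -66 + b
d = -4690 (d = (8603 + 10109) - 23402 = 18712 - 23402 = -4690)
g(l, v(-8, 4)) - d = (-66 + 1/87) - 1*(-4690) = -5741/87 + 4690 = 402289/87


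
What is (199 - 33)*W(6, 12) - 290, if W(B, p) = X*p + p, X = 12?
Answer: 25606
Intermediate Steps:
W(B, p) = 13*p (W(B, p) = 12*p + p = 13*p)
(199 - 33)*W(6, 12) - 290 = (199 - 33)*(13*12) - 290 = 166*156 - 290 = 25896 - 290 = 25606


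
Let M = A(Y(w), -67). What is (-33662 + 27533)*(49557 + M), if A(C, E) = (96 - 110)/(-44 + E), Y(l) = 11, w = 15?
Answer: -11238218163/37 ≈ -3.0374e+8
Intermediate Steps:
A(C, E) = -14/(-44 + E)
M = 14/111 (M = -14/(-44 - 67) = -14/(-111) = -14*(-1/111) = 14/111 ≈ 0.12613)
(-33662 + 27533)*(49557 + M) = (-33662 + 27533)*(49557 + 14/111) = -6129*5500841/111 = -11238218163/37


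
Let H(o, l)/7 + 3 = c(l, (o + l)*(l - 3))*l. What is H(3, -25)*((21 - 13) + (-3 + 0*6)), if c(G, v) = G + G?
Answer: 43645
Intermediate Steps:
c(G, v) = 2*G
H(o, l) = -21 + 14*l**2 (H(o, l) = -21 + 7*((2*l)*l) = -21 + 7*(2*l**2) = -21 + 14*l**2)
H(3, -25)*((21 - 13) + (-3 + 0*6)) = (-21 + 14*(-25)**2)*((21 - 13) + (-3 + 0*6)) = (-21 + 14*625)*(8 + (-3 + 0)) = (-21 + 8750)*(8 - 3) = 8729*5 = 43645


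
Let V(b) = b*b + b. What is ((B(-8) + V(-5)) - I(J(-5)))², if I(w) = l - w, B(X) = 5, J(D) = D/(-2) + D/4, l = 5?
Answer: 7225/16 ≈ 451.56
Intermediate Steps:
J(D) = -D/4 (J(D) = D*(-½) + D*(¼) = -D/2 + D/4 = -D/4)
I(w) = 5 - w
V(b) = b + b² (V(b) = b² + b = b + b²)
((B(-8) + V(-5)) - I(J(-5)))² = ((5 - 5*(1 - 5)) - (5 - (-1)*(-5)/4))² = ((5 - 5*(-4)) - (5 - 1*5/4))² = ((5 + 20) - (5 - 5/4))² = (25 - 1*15/4)² = (25 - 15/4)² = (85/4)² = 7225/16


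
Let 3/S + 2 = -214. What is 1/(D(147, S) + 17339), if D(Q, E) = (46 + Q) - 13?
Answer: 1/17519 ≈ 5.7081e-5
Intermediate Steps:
S = -1/72 (S = 3/(-2 - 214) = 3/(-216) = 3*(-1/216) = -1/72 ≈ -0.013889)
D(Q, E) = 33 + Q
1/(D(147, S) + 17339) = 1/((33 + 147) + 17339) = 1/(180 + 17339) = 1/17519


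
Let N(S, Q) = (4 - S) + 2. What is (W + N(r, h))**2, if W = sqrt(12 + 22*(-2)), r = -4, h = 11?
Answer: 68 + 80*I*sqrt(2) ≈ 68.0 + 113.14*I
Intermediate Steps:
N(S, Q) = 6 - S
W = 4*I*sqrt(2) (W = sqrt(12 - 44) = sqrt(-32) = 4*I*sqrt(2) ≈ 5.6569*I)
(W + N(r, h))**2 = (4*I*sqrt(2) + (6 - 1*(-4)))**2 = (4*I*sqrt(2) + (6 + 4))**2 = (4*I*sqrt(2) + 10)**2 = (10 + 4*I*sqrt(2))**2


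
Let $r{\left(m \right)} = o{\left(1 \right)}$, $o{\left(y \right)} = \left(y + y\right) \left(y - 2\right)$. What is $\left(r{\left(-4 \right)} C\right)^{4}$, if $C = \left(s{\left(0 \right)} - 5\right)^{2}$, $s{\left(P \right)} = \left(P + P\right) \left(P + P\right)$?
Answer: $6250000$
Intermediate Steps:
$s{\left(P \right)} = 4 P^{2}$ ($s{\left(P \right)} = 2 P 2 P = 4 P^{2}$)
$o{\left(y \right)} = 2 y \left(-2 + y\right)$
$r{\left(m \right)} = -2$ ($r{\left(m \right)} = 2 \cdot 1 \left(-2 + 1\right) = 2 \cdot 1 \left(-1\right) = -2$)
$C = 25$ ($C = \left(4 \cdot 0^{2} - 5\right)^{2} = \left(4 \cdot 0 - 5\right)^{2} = \left(0 - 5\right)^{2} = \left(-5\right)^{2} = 25$)
$\left(r{\left(-4 \right)} C\right)^{4} = \left(\left(-2\right) 25\right)^{4} = \left(-50\right)^{4} = 6250000$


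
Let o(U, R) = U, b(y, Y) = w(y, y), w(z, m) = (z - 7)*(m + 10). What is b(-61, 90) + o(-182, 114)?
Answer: 3286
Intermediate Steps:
w(z, m) = (-7 + z)*(10 + m)
b(y, Y) = -70 + y² + 3*y (b(y, Y) = -70 - 7*y + 10*y + y*y = -70 - 7*y + 10*y + y² = -70 + y² + 3*y)
b(-61, 90) + o(-182, 114) = (-70 + (-61)² + 3*(-61)) - 182 = (-70 + 3721 - 183) - 182 = 3468 - 182 = 3286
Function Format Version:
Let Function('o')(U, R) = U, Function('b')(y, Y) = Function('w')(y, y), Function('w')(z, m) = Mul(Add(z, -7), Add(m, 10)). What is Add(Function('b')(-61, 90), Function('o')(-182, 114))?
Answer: 3286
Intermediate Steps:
Function('w')(z, m) = Mul(Add(-7, z), Add(10, m))
Function('b')(y, Y) = Add(-70, Pow(y, 2), Mul(3, y)) (Function('b')(y, Y) = Add(-70, Mul(-7, y), Mul(10, y), Mul(y, y)) = Add(-70, Mul(-7, y), Mul(10, y), Pow(y, 2)) = Add(-70, Pow(y, 2), Mul(3, y)))
Add(Function('b')(-61, 90), Function('o')(-182, 114)) = Add(Add(-70, Pow(-61, 2), Mul(3, -61)), -182) = Add(Add(-70, 3721, -183), -182) = Add(3468, -182) = 3286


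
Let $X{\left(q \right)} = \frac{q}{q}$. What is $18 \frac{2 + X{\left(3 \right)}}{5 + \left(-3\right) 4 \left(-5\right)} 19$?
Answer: $\frac{1026}{65} \approx 15.785$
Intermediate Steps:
$X{\left(q \right)} = 1$
$18 \frac{2 + X{\left(3 \right)}}{5 + \left(-3\right) 4 \left(-5\right)} 19 = 18 \frac{2 + 1}{5 + \left(-3\right) 4 \left(-5\right)} 19 = 18 \frac{3}{5 - -60} \cdot 19 = 18 \frac{3}{5 + 60} \cdot 19 = 18 \cdot \frac{3}{65} \cdot 19 = \frac{54}{65} \cdot 19 = \frac{1026}{65}$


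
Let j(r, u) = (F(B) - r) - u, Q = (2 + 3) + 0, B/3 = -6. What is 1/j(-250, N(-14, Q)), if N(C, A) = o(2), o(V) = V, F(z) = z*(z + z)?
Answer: 1/896 ≈ 0.0011161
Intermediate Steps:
B = -18 (B = 3*(-6) = -18)
F(z) = 2*z**2 (F(z) = z*(2*z) = 2*z**2)
Q = 5 (Q = 5 + 0 = 5)
N(C, A) = 2
j(r, u) = 648 - r - u (j(r, u) = (2*(-18)**2 - r) - u = (2*324 - r) - u = (648 - r) - u = 648 - r - u)
1/j(-250, N(-14, Q)) = 1/(648 - 1*(-250) - 1*2) = 1/(648 + 250 - 2) = 1/896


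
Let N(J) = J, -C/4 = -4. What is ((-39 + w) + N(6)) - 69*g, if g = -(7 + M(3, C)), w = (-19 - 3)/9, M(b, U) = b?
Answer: 5891/9 ≈ 654.56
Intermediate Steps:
C = 16 (C = -4*(-4) = 16)
w = -22/9 (w = -22*⅑ = -22/9 ≈ -2.4444)
g = -10 (g = -(7 + 3) = -1*10 = -10)
((-39 + w) + N(6)) - 69*g = ((-39 - 22/9) + 6) - 69*(-10) = (-373/9 + 6) + 690 = -319/9 + 690 = 5891/9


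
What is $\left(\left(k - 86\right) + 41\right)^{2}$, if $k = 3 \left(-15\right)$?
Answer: $8100$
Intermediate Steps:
$k = -45$
$\left(\left(k - 86\right) + 41\right)^{2} = \left(\left(-45 - 86\right) + 41\right)^{2} = \left(-131 + 41\right)^{2} = \left(-90\right)^{2} = 8100$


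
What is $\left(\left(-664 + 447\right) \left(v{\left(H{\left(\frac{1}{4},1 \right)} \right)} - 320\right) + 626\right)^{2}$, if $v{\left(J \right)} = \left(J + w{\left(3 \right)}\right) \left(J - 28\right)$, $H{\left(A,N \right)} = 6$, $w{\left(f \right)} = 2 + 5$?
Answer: $17457808384$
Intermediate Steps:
$w{\left(f \right)} = 7$
$v{\left(J \right)} = \left(-28 + J\right) \left(7 + J\right)$ ($v{\left(J \right)} = \left(J + 7\right) \left(J - 28\right) = \left(7 + J\right) \left(-28 + J\right) = \left(-28 + J\right) \left(7 + J\right)$)
$\left(\left(-664 + 447\right) \left(v{\left(H{\left(\frac{1}{4},1 \right)} \right)} - 320\right) + 626\right)^{2} = \left(\left(-664 + 447\right) \left(\left(-196 + 6^{2} - 126\right) - 320\right) + 626\right)^{2} = \left(- 217 \left(\left(-196 + 36 - 126\right) - 320\right) + 626\right)^{2} = \left(- 217 \left(-286 - 320\right) + 626\right)^{2} = \left(\left(-217\right) \left(-606\right) + 626\right)^{2} = \left(131502 + 626\right)^{2} = 132128^{2} = 17457808384$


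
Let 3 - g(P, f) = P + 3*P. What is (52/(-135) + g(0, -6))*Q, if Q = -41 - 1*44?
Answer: -6001/27 ≈ -222.26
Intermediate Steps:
g(P, f) = 3 - 4*P (g(P, f) = 3 - (P + 3*P) = 3 - 4*P)
Q = -85 (Q = -41 - 44 = -85)
(52/(-135) + g(0, -6))*Q = (52/(-135) + (3 - 4*0))*(-85) = (52*(-1/135) + (3 + 0))*(-85) = (-52/135 + 3)*(-85) = (353/135)*(-85) = -6001/27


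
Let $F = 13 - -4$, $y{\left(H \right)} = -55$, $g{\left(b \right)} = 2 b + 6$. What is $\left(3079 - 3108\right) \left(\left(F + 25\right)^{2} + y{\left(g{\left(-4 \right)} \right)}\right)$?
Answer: $-49561$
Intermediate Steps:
$g{\left(b \right)} = 6 + 2 b$
$F = 17$ ($F = 13 + 4 = 17$)
$\left(3079 - 3108\right) \left(\left(F + 25\right)^{2} + y{\left(g{\left(-4 \right)} \right)}\right) = \left(3079 - 3108\right) \left(\left(17 + 25\right)^{2} - 55\right) = - 29 \left(42^{2} - 55\right) = - 29 \left(1764 - 55\right) = \left(-29\right) 1709 = -49561$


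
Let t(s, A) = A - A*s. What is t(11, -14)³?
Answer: 2744000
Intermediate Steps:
t(s, A) = A - A*s
t(11, -14)³ = (-14*(1 - 1*11))³ = (-14*(1 - 11))³ = (-14*(-10))³ = 140³ = 2744000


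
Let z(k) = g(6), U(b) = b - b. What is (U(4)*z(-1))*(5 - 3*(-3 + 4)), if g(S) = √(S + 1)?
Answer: 0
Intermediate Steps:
U(b) = 0
g(S) = √(1 + S)
z(k) = √7 (z(k) = √(1 + 6) = √7)
(U(4)*z(-1))*(5 - 3*(-3 + 4)) = (0*√7)*(5 - 3*(-3 + 4)) = 0*(5 - 3*1) = 0*(5 - 3) = 0*2 = 0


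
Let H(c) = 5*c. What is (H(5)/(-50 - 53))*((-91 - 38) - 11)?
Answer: 3500/103 ≈ 33.981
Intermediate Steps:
(H(5)/(-50 - 53))*((-91 - 38) - 11) = ((5*5)/(-50 - 53))*((-91 - 38) - 11) = (25/(-103))*(-129 - 11) = (25*(-1/103))*(-140) = -25/103*(-140) = 3500/103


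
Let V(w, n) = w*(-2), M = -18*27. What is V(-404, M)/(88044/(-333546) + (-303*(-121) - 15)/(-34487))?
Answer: -33675451916/55290461 ≈ -609.06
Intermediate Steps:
M = -486
V(w, n) = -2*w
V(-404, M)/(88044/(-333546) + (-303*(-121) - 15)/(-34487)) = (-2*(-404))/(88044/(-333546) + (-303*(-121) - 15)/(-34487)) = 808/(88044*(-1/333546) + (36663 - 15)*(-1/34487)) = 808/(-638/2417 + 36648*(-1/34487)) = 808/(-638/2417 - 36648/34487) = 808/(-110580922/83355079) = 808*(-83355079/110580922) = -33675451916/55290461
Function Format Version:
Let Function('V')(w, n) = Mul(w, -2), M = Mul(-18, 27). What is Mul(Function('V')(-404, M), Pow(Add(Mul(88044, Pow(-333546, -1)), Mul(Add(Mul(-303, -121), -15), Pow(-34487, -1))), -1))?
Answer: Rational(-33675451916, 55290461) ≈ -609.06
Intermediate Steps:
M = -486
Function('V')(w, n) = Mul(-2, w)
Mul(Function('V')(-404, M), Pow(Add(Mul(88044, Pow(-333546, -1)), Mul(Add(Mul(-303, -121), -15), Pow(-34487, -1))), -1)) = Mul(Mul(-2, -404), Pow(Add(Mul(88044, Pow(-333546, -1)), Mul(Add(Mul(-303, -121), -15), Pow(-34487, -1))), -1)) = Mul(808, Pow(Add(Mul(88044, Rational(-1, 333546)), Mul(Add(36663, -15), Rational(-1, 34487))), -1)) = Mul(808, Pow(Add(Rational(-638, 2417), Mul(36648, Rational(-1, 34487))), -1)) = Mul(808, Pow(Add(Rational(-638, 2417), Rational(-36648, 34487)), -1)) = Mul(808, Pow(Rational(-110580922, 83355079), -1)) = Mul(808, Rational(-83355079, 110580922)) = Rational(-33675451916, 55290461)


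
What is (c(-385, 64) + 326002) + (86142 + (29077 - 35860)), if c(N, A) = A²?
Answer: 409457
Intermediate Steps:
(c(-385, 64) + 326002) + (86142 + (29077 - 35860)) = (64² + 326002) + (86142 + (29077 - 35860)) = (4096 + 326002) + (86142 - 6783) = 330098 + 79359 = 409457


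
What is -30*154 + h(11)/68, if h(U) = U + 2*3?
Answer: -18479/4 ≈ -4619.8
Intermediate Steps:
h(U) = 6 + U (h(U) = U + 6 = 6 + U)
-30*154 + h(11)/68 = -30*154 + (6 + 11)/68 = -4620 + 17*(1/68) = -4620 + 1/4 = -18479/4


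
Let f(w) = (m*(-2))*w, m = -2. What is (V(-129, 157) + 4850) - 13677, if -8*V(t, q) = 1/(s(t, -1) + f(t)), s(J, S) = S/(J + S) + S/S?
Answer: -2363835227/267796 ≈ -8827.0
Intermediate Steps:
s(J, S) = 1 + S/(J + S) (s(J, S) = S/(J + S) + 1 = 1 + S/(J + S))
f(w) = 4*w (f(w) = (-2*(-2))*w = 4*w)
V(t, q) = -1/(8*(4*t + (-2 + t)/(-1 + t))) (V(t, q) = -1/(8*((t + 2*(-1))/(t - 1) + 4*t)) = -1/(8*((t - 2)/(-1 + t) + 4*t)) = -1/(8*((-2 + t)/(-1 + t) + 4*t)) = -1/(8*(4*t + (-2 + t)/(-1 + t))))
(V(-129, 157) + 4850) - 13677 = ((1 - 1*(-129))/(8*(-2 - 3*(-129) + 4*(-129)²)) + 4850) - 13677 = ((1 + 129)/(8*(-2 + 387 + 4*16641)) + 4850) - 13677 = ((⅛)*130/(-2 + 387 + 66564) + 4850) - 13677 = ((⅛)*130/66949 + 4850) - 13677 = ((⅛)*(1/66949)*130 + 4850) - 13677 = (65/267796 + 4850) - 13677 = 1298810665/267796 - 13677 = -2363835227/267796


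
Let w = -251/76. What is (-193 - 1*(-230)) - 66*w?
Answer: 9689/38 ≈ 254.97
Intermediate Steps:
w = -251/76 (w = -251*1/76 = -251/76 ≈ -3.3026)
(-193 - 1*(-230)) - 66*w = (-193 - 1*(-230)) - 66*(-251/76) = (-193 + 230) + 8283/38 = 37 + 8283/38 = 9689/38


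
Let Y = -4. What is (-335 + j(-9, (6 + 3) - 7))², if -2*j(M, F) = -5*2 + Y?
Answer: 107584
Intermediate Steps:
j(M, F) = 7 (j(M, F) = -(-5*2 - 4)/2 = -(-10 - 4)/2 = -½*(-14) = 7)
(-335 + j(-9, (6 + 3) - 7))² = (-335 + 7)² = (-328)² = 107584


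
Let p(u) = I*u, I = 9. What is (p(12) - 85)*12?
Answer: 276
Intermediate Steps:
p(u) = 9*u
(p(12) - 85)*12 = (9*12 - 85)*12 = (108 - 85)*12 = 23*12 = 276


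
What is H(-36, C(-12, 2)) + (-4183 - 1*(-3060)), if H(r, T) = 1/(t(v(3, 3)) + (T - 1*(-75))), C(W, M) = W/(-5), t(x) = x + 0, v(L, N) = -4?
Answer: -412136/367 ≈ -1123.0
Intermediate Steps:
t(x) = x
C(W, M) = -W/5 (C(W, M) = W*(-⅕) = -W/5)
H(r, T) = 1/(71 + T) (H(r, T) = 1/(-4 + (T - 1*(-75))) = 1/(-4 + (T + 75)) = 1/(-4 + (75 + T)) = 1/(71 + T))
H(-36, C(-12, 2)) + (-4183 - 1*(-3060)) = 1/(71 - ⅕*(-12)) + (-4183 - 1*(-3060)) = 1/(71 + 12/5) + (-4183 + 3060) = 1/(367/5) - 1123 = 5/367 - 1123 = -412136/367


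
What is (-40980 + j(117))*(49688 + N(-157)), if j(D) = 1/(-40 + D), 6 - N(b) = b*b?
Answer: -79028470655/77 ≈ -1.0263e+9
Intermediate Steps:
N(b) = 6 - b**2 (N(b) = 6 - b*b = 6 - b**2)
(-40980 + j(117))*(49688 + N(-157)) = (-40980 + 1/(-40 + 117))*(49688 + (6 - 1*(-157)**2)) = (-40980 + 1/77)*(49688 + (6 - 1*24649)) = (-40980 + 1/77)*(49688 + (6 - 24649)) = -3155459*(49688 - 24643)/77 = -3155459/77*25045 = -79028470655/77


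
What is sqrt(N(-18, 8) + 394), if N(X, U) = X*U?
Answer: 5*sqrt(10) ≈ 15.811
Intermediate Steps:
N(X, U) = U*X
sqrt(N(-18, 8) + 394) = sqrt(8*(-18) + 394) = sqrt(-144 + 394) = sqrt(250) = 5*sqrt(10)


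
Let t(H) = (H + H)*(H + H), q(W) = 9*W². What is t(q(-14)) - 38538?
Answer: 12408246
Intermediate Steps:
t(H) = 4*H² (t(H) = (2*H)*(2*H) = 4*H²)
t(q(-14)) - 38538 = 4*(9*(-14)²)² - 38538 = 4*(9*196)² - 38538 = 4*1764² - 38538 = 4*3111696 - 38538 = 12446784 - 38538 = 12408246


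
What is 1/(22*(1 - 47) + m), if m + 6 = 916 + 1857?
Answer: 1/1755 ≈ 0.00056980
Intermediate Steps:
m = 2767 (m = -6 + (916 + 1857) = -6 + 2773 = 2767)
1/(22*(1 - 47) + m) = 1/(22*(1 - 47) + 2767) = 1/(22*(-46) + 2767) = 1/(-1012 + 2767) = 1/1755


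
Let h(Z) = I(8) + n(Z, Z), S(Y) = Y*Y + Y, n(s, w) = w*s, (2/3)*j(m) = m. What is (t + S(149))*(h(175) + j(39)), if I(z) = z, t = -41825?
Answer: -1195433925/2 ≈ -5.9772e+8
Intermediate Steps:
j(m) = 3*m/2
n(s, w) = s*w
S(Y) = Y + Y² (S(Y) = Y² + Y = Y + Y²)
h(Z) = 8 + Z² (h(Z) = 8 + Z*Z = 8 + Z²)
(t + S(149))*(h(175) + j(39)) = (-41825 + 149*(1 + 149))*((8 + 175²) + (3/2)*39) = (-41825 + 149*150)*((8 + 30625) + 117/2) = (-41825 + 22350)*(30633 + 117/2) = -19475*61383/2 = -1195433925/2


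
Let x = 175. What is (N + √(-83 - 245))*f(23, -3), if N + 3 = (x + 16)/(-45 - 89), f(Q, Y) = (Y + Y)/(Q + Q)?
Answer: 1779/3082 - 6*I*√82/23 ≈ 0.57722 - 2.3623*I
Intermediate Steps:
f(Q, Y) = Y/Q (f(Q, Y) = (2*Y)/((2*Q)) = (2*Y)*(1/(2*Q)) = Y/Q)
N = -593/134 (N = -3 + (175 + 16)/(-45 - 89) = -3 + 191/(-134) = -3 + 191*(-1/134) = -3 - 191/134 = -593/134 ≈ -4.4254)
(N + √(-83 - 245))*f(23, -3) = (-593/134 + √(-83 - 245))*(-3/23) = (-593/134 + √(-328))*(-3*1/23) = (-593/134 + 2*I*√82)*(-3/23) = 1779/3082 - 6*I*√82/23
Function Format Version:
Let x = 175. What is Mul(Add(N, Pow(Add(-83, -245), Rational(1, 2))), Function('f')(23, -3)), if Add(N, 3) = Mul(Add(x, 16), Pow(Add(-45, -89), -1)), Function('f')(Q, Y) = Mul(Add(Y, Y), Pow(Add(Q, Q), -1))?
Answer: Add(Rational(1779, 3082), Mul(Rational(-6, 23), I, Pow(82, Rational(1, 2)))) ≈ Add(0.57722, Mul(-2.3623, I))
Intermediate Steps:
Function('f')(Q, Y) = Mul(Y, Pow(Q, -1)) (Function('f')(Q, Y) = Mul(Mul(2, Y), Pow(Mul(2, Q), -1)) = Mul(Mul(2, Y), Mul(Rational(1, 2), Pow(Q, -1))) = Mul(Y, Pow(Q, -1)))
N = Rational(-593, 134) (N = Add(-3, Mul(Add(175, 16), Pow(Add(-45, -89), -1))) = Add(-3, Mul(191, Pow(-134, -1))) = Add(-3, Mul(191, Rational(-1, 134))) = Add(-3, Rational(-191, 134)) = Rational(-593, 134) ≈ -4.4254)
Mul(Add(N, Pow(Add(-83, -245), Rational(1, 2))), Function('f')(23, -3)) = Mul(Add(Rational(-593, 134), Pow(Add(-83, -245), Rational(1, 2))), Mul(-3, Pow(23, -1))) = Mul(Add(Rational(-593, 134), Pow(-328, Rational(1, 2))), Mul(-3, Rational(1, 23))) = Mul(Add(Rational(-593, 134), Mul(2, I, Pow(82, Rational(1, 2)))), Rational(-3, 23)) = Add(Rational(1779, 3082), Mul(Rational(-6, 23), I, Pow(82, Rational(1, 2))))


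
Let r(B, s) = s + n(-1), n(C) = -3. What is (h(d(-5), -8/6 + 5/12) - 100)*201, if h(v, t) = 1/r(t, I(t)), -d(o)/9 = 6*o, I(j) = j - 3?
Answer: -1670712/83 ≈ -20129.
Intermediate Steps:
I(j) = -3 + j
d(o) = -54*o
r(B, s) = -3 + s (r(B, s) = s - 3 = -3 + s)
h(v, t) = 1/(-6 + t) (h(v, t) = 1/(-3 + (-3 + t)) = 1/(-6 + t))
(h(d(-5), -8/6 + 5/12) - 100)*201 = (1/(-6 + (-8/6 + 5/12)) - 100)*201 = (1/(-6 + (-8*⅙ + 5*(1/12))) - 100)*201 = (1/(-6 + (-4/3 + 5/12)) - 100)*201 = (1/(-6 - 11/12) - 100)*201 = (1/(-83/12) - 100)*201 = (-12/83 - 100)*201 = -8312/83*201 = -1670712/83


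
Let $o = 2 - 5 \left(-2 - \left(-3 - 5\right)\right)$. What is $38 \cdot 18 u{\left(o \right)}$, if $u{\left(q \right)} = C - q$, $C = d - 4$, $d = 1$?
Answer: $17100$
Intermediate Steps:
$C = -3$ ($C = 1 - 4 = -3$)
$o = -28$ ($o = 2 - 5 \left(-2 - -8\right) = 2 - 5 \left(-2 + 8\right) = 2 - 30 = -28$)
$u{\left(q \right)} = -3 - q$
$38 \cdot 18 u{\left(o \right)} = 38 \cdot 18 \left(-3 - -28\right) = 684 \left(-3 + 28\right) = 684 \cdot 25 = 17100$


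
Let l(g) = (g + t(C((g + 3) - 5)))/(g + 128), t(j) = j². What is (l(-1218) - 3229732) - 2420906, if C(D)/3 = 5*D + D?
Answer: -3320717901/545 ≈ -6.0931e+6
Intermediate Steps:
C(D) = 18*D (C(D) = 3*(5*D + D) = 3*(6*D) = 18*D)
l(g) = (g + (-36 + 18*g)²)/(128 + g) (l(g) = (g + (18*((g + 3) - 5))²)/(g + 128) = (g + (18*((3 + g) - 5))²)/(128 + g) = (g + (18*(-2 + g))²)/(128 + g) = (g + (-36 + 18*g)²)/(128 + g))
(l(-1218) - 3229732) - 2420906 = ((-1218 + 324*(-2 - 1218)²)/(128 - 1218) - 3229732) - 2420906 = ((-1218 + 324*(-1220)²)/(-1090) - 3229732) - 2420906 = (-(-1218 + 324*1488400)/1090 - 3229732) - 2420906 = (-(-1218 + 482241600)/1090 - 3229732) - 2420906 = (-1/1090*482240382 - 3229732) - 2420906 = (-241120191/545 - 3229732) - 2420906 = -2001324131/545 - 2420906 = -3320717901/545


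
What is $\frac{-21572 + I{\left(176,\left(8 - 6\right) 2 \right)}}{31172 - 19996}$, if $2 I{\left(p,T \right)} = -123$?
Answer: $- \frac{43267}{22352} \approx -1.9357$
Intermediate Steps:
$I{\left(p,T \right)} = - \frac{123}{2}$ ($I{\left(p,T \right)} = \frac{1}{2} \left(-123\right) = - \frac{123}{2}$)
$\frac{-21572 + I{\left(176,\left(8 - 6\right) 2 \right)}}{31172 - 19996} = \frac{-21572 - \frac{123}{2}}{31172 - 19996} = - \frac{43267}{2 \cdot 11176} = \left(- \frac{43267}{2}\right) \frac{1}{11176} = - \frac{43267}{22352}$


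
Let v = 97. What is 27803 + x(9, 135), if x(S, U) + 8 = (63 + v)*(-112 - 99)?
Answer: -5965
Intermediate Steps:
x(S, U) = -33768 (x(S, U) = -8 + (63 + 97)*(-112 - 99) = -8 + 160*(-211) = -8 - 33760 = -33768)
27803 + x(9, 135) = 27803 - 33768 = -5965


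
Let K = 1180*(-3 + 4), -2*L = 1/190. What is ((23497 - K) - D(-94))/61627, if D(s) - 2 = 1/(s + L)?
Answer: 797114495/2201378067 ≈ 0.36210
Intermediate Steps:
L = -1/380 (L = -1/2/190 = -1/2*1/190 = -1/380 ≈ -0.0026316)
K = 1180 (K = 1180*1 = 1180)
D(s) = 2 + 1/(-1/380 + s) (D(s) = 2 + 1/(s - 1/380) = 2 + 1/(-1/380 + s))
((23497 - K) - D(-94))/61627 = ((23497 - 1*1180) - 2*(189 + 380*(-94))/(-1 + 380*(-94)))/61627 = ((23497 - 1180) - 2*(189 - 35720)/(-1 - 35720))*(1/61627) = (22317 - 2*(-35531)/(-35721))*(1/61627) = (22317 - 2*(-1)*(-35531)/35721)*(1/61627) = (22317 - 1*71062/35721)*(1/61627) = (22317 - 71062/35721)*(1/61627) = (797114495/35721)*(1/61627) = 797114495/2201378067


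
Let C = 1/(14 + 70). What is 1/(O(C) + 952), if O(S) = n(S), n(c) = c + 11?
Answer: 84/80893 ≈ 0.0010384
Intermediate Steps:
C = 1/84 ≈ 0.011905
n(c) = 11 + c
O(S) = 11 + S
1/(O(C) + 952) = 1/((11 + 1/84) + 952) = 1/(925/84 + 952) = 1/(80893/84) = 84/80893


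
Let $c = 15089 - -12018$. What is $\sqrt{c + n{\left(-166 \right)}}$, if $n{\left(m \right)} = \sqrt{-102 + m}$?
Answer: $\sqrt{27107 + 2 i \sqrt{67}} \approx 164.64 + 0.0497 i$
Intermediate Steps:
$c = 27107$ ($c = 15089 + 12018 = 27107$)
$\sqrt{c + n{\left(-166 \right)}} = \sqrt{27107 + \sqrt{-102 - 166}} = \sqrt{27107 + \sqrt{-268}} = \sqrt{27107 + 2 i \sqrt{67}}$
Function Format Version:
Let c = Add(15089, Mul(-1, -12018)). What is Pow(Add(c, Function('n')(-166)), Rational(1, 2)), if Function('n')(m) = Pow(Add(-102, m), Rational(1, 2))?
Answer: Pow(Add(27107, Mul(2, I, Pow(67, Rational(1, 2)))), Rational(1, 2)) ≈ Add(164.64, Mul(0.0497, I))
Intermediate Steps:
c = 27107 (c = Add(15089, 12018) = 27107)
Pow(Add(c, Function('n')(-166)), Rational(1, 2)) = Pow(Add(27107, Pow(Add(-102, -166), Rational(1, 2))), Rational(1, 2)) = Pow(Add(27107, Pow(-268, Rational(1, 2))), Rational(1, 2)) = Pow(Add(27107, Mul(2, I, Pow(67, Rational(1, 2)))), Rational(1, 2))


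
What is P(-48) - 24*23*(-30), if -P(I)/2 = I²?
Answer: 11952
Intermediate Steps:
P(I) = -2*I²
P(-48) - 24*23*(-30) = -2*(-48)² - 24*23*(-30) = -2*2304 - 552*(-30) = -4608 + 16560 = 11952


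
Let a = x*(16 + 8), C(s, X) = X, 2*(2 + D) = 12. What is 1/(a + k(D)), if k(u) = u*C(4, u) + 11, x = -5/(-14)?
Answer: 7/249 ≈ 0.028112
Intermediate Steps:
D = 4 (D = -2 + (½)*12 = -2 + 6 = 4)
x = 5/14 (x = -5*(-1/14) = 5/14 ≈ 0.35714)
a = 60/7 (a = 5*(16 + 8)/14 = (5/14)*24 = 60/7 ≈ 8.5714)
k(u) = 11 + u² (k(u) = u*u + 11 = u² + 11 = 11 + u²)
1/(a + k(D)) = 1/(60/7 + (11 + 4²)) = 1/(60/7 + (11 + 16)) = 1/(60/7 + 27) = 1/(249/7) = 7/249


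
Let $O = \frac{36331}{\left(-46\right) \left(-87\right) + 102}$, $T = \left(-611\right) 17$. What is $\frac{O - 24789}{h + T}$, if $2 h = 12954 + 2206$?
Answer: $\frac{101697725}{11519928} \approx 8.828$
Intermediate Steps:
$h = 7580$ ($h = \frac{12954 + 2206}{2} = \frac{1}{2} \cdot 15160 = 7580$)
$T = -10387$
$O = \frac{36331}{4104}$ ($O = \frac{36331}{4002 + 102} = \frac{36331}{4104} \approx 8.8526$)
$\frac{O - 24789}{h + T} = \frac{\frac{36331}{4104} - 24789}{7580 - 10387} = - \frac{101697725}{4104 \left(-2807\right)} = \left(- \frac{101697725}{4104}\right) \left(- \frac{1}{2807}\right) = \frac{101697725}{11519928}$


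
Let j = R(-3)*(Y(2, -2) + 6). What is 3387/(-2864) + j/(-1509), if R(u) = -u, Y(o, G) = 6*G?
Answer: -1686477/1440592 ≈ -1.1707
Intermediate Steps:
j = -18 (j = (-1*(-3))*(6*(-2) + 6) = 3*(-12 + 6) = 3*(-6) = -18)
3387/(-2864) + j/(-1509) = 3387/(-2864) - 18/(-1509) = 3387*(-1/2864) - 18*(-1/1509) = -3387/2864 + 6/503 = -1686477/1440592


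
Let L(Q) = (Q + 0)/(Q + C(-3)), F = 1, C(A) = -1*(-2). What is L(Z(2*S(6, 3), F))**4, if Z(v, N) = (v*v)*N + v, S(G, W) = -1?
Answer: 1/16 ≈ 0.062500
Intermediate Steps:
C(A) = 2
Z(v, N) = v + N*v**2 (Z(v, N) = v**2*N + v = N*v**2 + v = v + N*v**2)
L(Q) = Q/(2 + Q) (L(Q) = (Q + 0)/(Q + 2) = Q/(2 + Q))
L(Z(2*S(6, 3), F))**4 = (((2*(-1))*(1 + 1*(2*(-1))))/(2 + (2*(-1))*(1 + 1*(2*(-1)))))**4 = ((-2*(1 + 1*(-2)))/(2 - 2*(1 + 1*(-2))))**4 = ((-2*(1 - 2))/(2 - 2*(1 - 2)))**4 = ((-2*(-1))/(2 - 2*(-1)))**4 = (2/(2 + 2))**4 = (2/4)**4 = (2*(1/4))**4 = (1/2)**4 = 1/16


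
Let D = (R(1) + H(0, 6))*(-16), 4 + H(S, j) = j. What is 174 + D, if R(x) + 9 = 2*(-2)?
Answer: 350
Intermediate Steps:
H(S, j) = -4 + j
R(x) = -13 (R(x) = -9 + 2*(-2) = -9 - 4 = -13)
D = 176 (D = (-13 + (-4 + 6))*(-16) = (-13 + 2)*(-16) = -11*(-16) = 176)
174 + D = 174 + 176 = 350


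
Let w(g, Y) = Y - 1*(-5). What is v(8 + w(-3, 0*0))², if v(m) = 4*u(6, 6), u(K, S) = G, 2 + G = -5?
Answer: 784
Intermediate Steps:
G = -7 (G = -2 - 5 = -7)
u(K, S) = -7
w(g, Y) = 5 + Y (w(g, Y) = Y + 5 = 5 + Y)
v(m) = -28 (v(m) = 4*(-7) = -28)
v(8 + w(-3, 0*0))² = (-28)² = 784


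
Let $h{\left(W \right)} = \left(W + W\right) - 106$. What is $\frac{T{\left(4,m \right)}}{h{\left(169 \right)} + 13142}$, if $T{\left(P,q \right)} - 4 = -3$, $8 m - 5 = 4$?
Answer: $\frac{1}{13374} \approx 7.4772 \cdot 10^{-5}$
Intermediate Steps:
$m = \frac{9}{8}$ ($m = \frac{5}{8} + \frac{1}{8} \cdot 4 = \frac{5}{8} + \frac{1}{2} = \frac{9}{8} \approx 1.125$)
$T{\left(P,q \right)} = 1$ ($T{\left(P,q \right)} = 4 - 3 = 1$)
$h{\left(W \right)} = -106 + 2 W$ ($h{\left(W \right)} = 2 W - 106 = -106 + 2 W$)
$\frac{T{\left(4,m \right)}}{h{\left(169 \right)} + 13142} = \frac{1}{\left(-106 + 2 \cdot 169\right) + 13142} \cdot 1 = \frac{1}{\left(-106 + 338\right) + 13142} \cdot 1 = \frac{1}{232 + 13142} \cdot 1 = \frac{1}{13374} \cdot 1 = \frac{1}{13374}$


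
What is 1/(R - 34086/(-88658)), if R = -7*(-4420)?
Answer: 44329/1371556303 ≈ 3.2320e-5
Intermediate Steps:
R = 30940
1/(R - 34086/(-88658)) = 1/(30940 - 34086/(-88658)) = 1/(30940 - 34086*(-1/88658)) = 1/(30940 + 17043/44329) = 1/(1371556303/44329) = 44329/1371556303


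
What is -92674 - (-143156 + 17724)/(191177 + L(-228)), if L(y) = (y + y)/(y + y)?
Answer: -8858552270/95589 ≈ -92673.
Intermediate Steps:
L(y) = 1 (L(y) = (2*y)/((2*y)) = (2*y)*(1/(2*y)) = 1)
-92674 - (-143156 + 17724)/(191177 + L(-228)) = -92674 - (-143156 + 17724)/(191177 + 1) = -92674 - (-125432)/191178 = -92674 - 1*(-62716/95589) = -92674 + 62716/95589 = -8858552270/95589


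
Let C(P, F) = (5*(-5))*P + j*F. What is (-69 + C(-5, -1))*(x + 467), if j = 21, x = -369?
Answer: 3430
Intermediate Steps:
C(P, F) = -25*P + 21*F (C(P, F) = (5*(-5))*P + 21*F = -25*P + 21*F)
(-69 + C(-5, -1))*(x + 467) = (-69 + (-25*(-5) + 21*(-1)))*(-369 + 467) = (-69 + (125 - 21))*98 = (-69 + 104)*98 = 35*98 = 3430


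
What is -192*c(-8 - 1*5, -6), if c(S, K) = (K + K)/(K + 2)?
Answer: -576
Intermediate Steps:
c(S, K) = 2*K/(2 + K) (c(S, K) = (2*K)/(2 + K) = 2*K/(2 + K))
-192*c(-8 - 1*5, -6) = -384*(-6)/(2 - 6) = -384*(-6)/(-4) = -384*(-6)*(-1)/4 = -192*3 = -576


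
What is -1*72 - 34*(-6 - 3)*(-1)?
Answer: -378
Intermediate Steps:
-1*72 - 34*(-6 - 3)*(-1) = -72 - (-306)*(-1) = -72 - 34*9 = -72 - 306 = -378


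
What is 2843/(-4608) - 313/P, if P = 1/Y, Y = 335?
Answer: -483174683/4608 ≈ -1.0486e+5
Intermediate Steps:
P = 1/335 ≈ 0.0029851
2843/(-4608) - 313/P = 2843/(-4608) - 313/1/335 = 2843*(-1/4608) - 313*335 = -2843/4608 - 104855 = -483174683/4608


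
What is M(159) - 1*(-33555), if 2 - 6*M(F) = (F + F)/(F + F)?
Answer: 201331/6 ≈ 33555.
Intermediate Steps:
M(F) = ⅙ (M(F) = ⅓ - (F + F)/(6*(F + F)) = ⅓ - 2*F/(6*(2*F)) = ⅓ - 2*F*1/(2*F)/6 = ⅓ - ⅙*1 = ⅓ - ⅙ = ⅙)
M(159) - 1*(-33555) = ⅙ - 1*(-33555) = ⅙ + 33555 = 201331/6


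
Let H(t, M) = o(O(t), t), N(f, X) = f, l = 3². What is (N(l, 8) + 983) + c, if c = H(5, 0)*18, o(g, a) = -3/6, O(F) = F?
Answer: 983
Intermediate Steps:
l = 9
o(g, a) = -½ (o(g, a) = -3*⅙ = -½)
H(t, M) = -½
c = -9 (c = -½*18 = -9)
(N(l, 8) + 983) + c = (9 + 983) - 9 = 992 - 9 = 983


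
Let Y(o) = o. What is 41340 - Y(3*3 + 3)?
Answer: 41328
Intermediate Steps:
41340 - Y(3*3 + 3) = 41340 - (3*3 + 3) = 41340 - (9 + 3) = 41340 - 1*12 = 41340 - 12 = 41328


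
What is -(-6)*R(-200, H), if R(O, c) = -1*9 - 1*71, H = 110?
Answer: -480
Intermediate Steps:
R(O, c) = -80 (R(O, c) = -9 - 71 = -80)
-(-6)*R(-200, H) = -(-6)*(-80) = -6*80 = -480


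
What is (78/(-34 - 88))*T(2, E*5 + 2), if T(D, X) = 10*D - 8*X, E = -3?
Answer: -4836/61 ≈ -79.279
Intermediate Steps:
T(D, X) = -8*X + 10*D
(78/(-34 - 88))*T(2, E*5 + 2) = (78/(-34 - 88))*(-8*(-3*5 + 2) + 10*2) = (78/(-122))*(-8*(-15 + 2) + 20) = (-1/122*78)*(-8*(-13) + 20) = -39*(104 + 20)/61 = -39/61*124 = -4836/61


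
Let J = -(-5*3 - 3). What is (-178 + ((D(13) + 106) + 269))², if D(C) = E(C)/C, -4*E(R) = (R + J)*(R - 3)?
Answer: 24671089/676 ≈ 36496.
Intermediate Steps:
J = 18 (J = -(-15 - 3) = -1*(-18) = 18)
E(R) = -(-3 + R)*(18 + R)/4 (E(R) = -(R + 18)*(R - 3)/4 = -(18 + R)*(-3 + R)/4 = -(-3 + R)*(18 + R)/4)
D(C) = (27/2 - 15*C/4 - C²/4)/C
(-178 + ((D(13) + 106) + 269))² = (-178 + (((¼)*(54 - 1*13² - 15*13)/13 + 106) + 269))² = (-178 + (((¼)*(1/13)*(54 - 1*169 - 195) + 106) + 269))² = (-178 + (((¼)*(1/13)*(54 - 169 - 195) + 106) + 269))² = (-178 + (((¼)*(1/13)*(-310) + 106) + 269))² = (-178 + ((-155/26 + 106) + 269))² = (-178 + (2601/26 + 269))² = (-178 + 9595/26)² = (4967/26)² = 24671089/676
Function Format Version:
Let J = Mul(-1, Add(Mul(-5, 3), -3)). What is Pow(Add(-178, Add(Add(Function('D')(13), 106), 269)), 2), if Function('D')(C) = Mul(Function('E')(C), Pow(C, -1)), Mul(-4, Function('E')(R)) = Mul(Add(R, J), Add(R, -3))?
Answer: Rational(24671089, 676) ≈ 36496.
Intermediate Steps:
J = 18 (J = Mul(-1, Add(-15, -3)) = Mul(-1, -18) = 18)
Function('E')(R) = Mul(Rational(-1, 4), Add(-3, R), Add(18, R)) (Function('E')(R) = Mul(Rational(-1, 4), Mul(Add(R, 18), Add(R, -3))) = Mul(Rational(-1, 4), Mul(Add(18, R), Add(-3, R))) = Mul(Rational(-1, 4), Mul(Add(-3, R), Add(18, R))) = Mul(Rational(-1, 4), Add(-3, R), Add(18, R)))
Function('D')(C) = Mul(Pow(C, -1), Add(Rational(27, 2), Mul(Rational(-15, 4), C), Mul(Rational(-1, 4), Pow(C, 2)))) (Function('D')(C) = Mul(Add(Rational(27, 2), Mul(Rational(-15, 4), C), Mul(Rational(-1, 4), Pow(C, 2))), Pow(C, -1)) = Mul(Pow(C, -1), Add(Rational(27, 2), Mul(Rational(-15, 4), C), Mul(Rational(-1, 4), Pow(C, 2)))))
Pow(Add(-178, Add(Add(Function('D')(13), 106), 269)), 2) = Pow(Add(-178, Add(Add(Mul(Rational(1, 4), Pow(13, -1), Add(54, Mul(-1, Pow(13, 2)), Mul(-15, 13))), 106), 269)), 2) = Pow(Add(-178, Add(Add(Mul(Rational(1, 4), Rational(1, 13), Add(54, Mul(-1, 169), -195)), 106), 269)), 2) = Pow(Add(-178, Add(Add(Mul(Rational(1, 4), Rational(1, 13), Add(54, -169, -195)), 106), 269)), 2) = Pow(Add(-178, Add(Add(Mul(Rational(1, 4), Rational(1, 13), -310), 106), 269)), 2) = Pow(Add(-178, Add(Add(Rational(-155, 26), 106), 269)), 2) = Pow(Add(-178, Add(Rational(2601, 26), 269)), 2) = Pow(Add(-178, Rational(9595, 26)), 2) = Pow(Rational(4967, 26), 2) = Rational(24671089, 676)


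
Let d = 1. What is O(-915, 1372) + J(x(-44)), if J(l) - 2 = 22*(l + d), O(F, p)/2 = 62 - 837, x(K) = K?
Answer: -2494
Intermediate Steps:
O(F, p) = -1550 (O(F, p) = 2*(62 - 837) = 2*(-775) = -1550)
J(l) = 24 + 22*l (J(l) = 2 + 22*(l + 1) = 2 + 22*(1 + l) = 2 + (22 + 22*l) = 24 + 22*l)
O(-915, 1372) + J(x(-44)) = -1550 + (24 + 22*(-44)) = -1550 + (24 - 968) = -1550 - 944 = -2494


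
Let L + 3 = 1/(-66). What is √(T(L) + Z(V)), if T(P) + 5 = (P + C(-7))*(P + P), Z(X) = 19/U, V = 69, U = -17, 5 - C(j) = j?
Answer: I*√75909454/1122 ≈ 7.7652*I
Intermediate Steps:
C(j) = 5 - j
L = -199/66 (L = -3 + 1/(-66) = -3 - 1/66 = -199/66 ≈ -3.0152)
Z(X) = -19/17 (Z(X) = 19/(-17) = 19*(-1/17) = -19/17)
T(P) = -5 + 2*P*(12 + P) (T(P) = -5 + (P + (5 - 1*(-7)))*(P + P) = -5 + (P + (5 + 7))*(2*P) = -5 + (P + 12)*(2*P) = -5 + (12 + P)*(2*P) = -5 + 2*P*(12 + P))
√(T(L) + Z(V)) = √((-5 + 2*(-199/66)² + 24*(-199/66)) - 19/17) = √((-5 + 2*(39601/4356) - 796/11) - 19/17) = √((-5 + 39601/2178 - 796/11) - 19/17) = √(-128897/2178 - 19/17) = √(-2232631/37026) = I*√75909454/1122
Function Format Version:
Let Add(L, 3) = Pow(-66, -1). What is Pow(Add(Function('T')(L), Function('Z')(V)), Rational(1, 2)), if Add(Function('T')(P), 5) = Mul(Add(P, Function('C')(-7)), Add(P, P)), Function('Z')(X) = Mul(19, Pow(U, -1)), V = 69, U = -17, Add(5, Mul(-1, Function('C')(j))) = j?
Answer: Mul(Rational(1, 1122), I, Pow(75909454, Rational(1, 2))) ≈ Mul(7.7652, I)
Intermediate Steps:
Function('C')(j) = Add(5, Mul(-1, j))
L = Rational(-199, 66) (L = Add(-3, Pow(-66, -1)) = Add(-3, Rational(-1, 66)) = Rational(-199, 66) ≈ -3.0152)
Function('Z')(X) = Rational(-19, 17) (Function('Z')(X) = Mul(19, Pow(-17, -1)) = Mul(19, Rational(-1, 17)) = Rational(-19, 17))
Function('T')(P) = Add(-5, Mul(2, P, Add(12, P))) (Function('T')(P) = Add(-5, Mul(Add(P, Add(5, Mul(-1, -7))), Add(P, P))) = Add(-5, Mul(Add(P, Add(5, 7)), Mul(2, P))) = Add(-5, Mul(Add(P, 12), Mul(2, P))) = Add(-5, Mul(Add(12, P), Mul(2, P))) = Add(-5, Mul(2, P, Add(12, P))))
Pow(Add(Function('T')(L), Function('Z')(V)), Rational(1, 2)) = Pow(Add(Add(-5, Mul(2, Pow(Rational(-199, 66), 2)), Mul(24, Rational(-199, 66))), Rational(-19, 17)), Rational(1, 2)) = Pow(Add(Add(-5, Mul(2, Rational(39601, 4356)), Rational(-796, 11)), Rational(-19, 17)), Rational(1, 2)) = Pow(Add(Add(-5, Rational(39601, 2178), Rational(-796, 11)), Rational(-19, 17)), Rational(1, 2)) = Pow(Add(Rational(-128897, 2178), Rational(-19, 17)), Rational(1, 2)) = Pow(Rational(-2232631, 37026), Rational(1, 2)) = Mul(Rational(1, 1122), I, Pow(75909454, Rational(1, 2)))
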